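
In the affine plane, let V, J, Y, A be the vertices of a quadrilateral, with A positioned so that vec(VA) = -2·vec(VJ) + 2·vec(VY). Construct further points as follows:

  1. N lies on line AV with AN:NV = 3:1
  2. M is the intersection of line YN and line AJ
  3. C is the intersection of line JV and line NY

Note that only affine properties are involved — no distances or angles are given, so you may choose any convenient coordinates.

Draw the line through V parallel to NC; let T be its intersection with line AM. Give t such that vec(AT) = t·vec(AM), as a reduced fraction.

Set V = (0, 0), J = (1, 0), Y = (0, 1), A = (-2, 2); any affine frame gives the same invariant.
1. N lies on line AV with AN:NV = 3:1 ⇒ N = (-1/2, 1/2)
2. M is the intersection of line YN and line AJ ⇒ M = (-1/5, 4/5)
3. C is the intersection of line JV and line NY ⇒ C = (-1, 0)
through V parallel to NC: direction (-1/2, -1/2); meets AM at T = (2/5, 2/5)
T = A + t·(M−A) with t = 4/3

t = 4/3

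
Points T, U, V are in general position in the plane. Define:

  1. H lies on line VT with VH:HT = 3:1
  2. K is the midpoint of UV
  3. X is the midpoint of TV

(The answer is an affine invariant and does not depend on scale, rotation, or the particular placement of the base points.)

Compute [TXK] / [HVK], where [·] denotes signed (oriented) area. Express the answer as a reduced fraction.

Assign T = (0, 0), U = (1, 0), V = (0, 1) — the answer is frame-independent, so this choice is without loss of generality.
1. H lies on line VT with VH:HT = 3:1 ⇒ H = (0, 1/4)
2. K is the midpoint of UV ⇒ K = (1/2, 1/2)
3. X is the midpoint of TV ⇒ X = (0, 1/2)
2·[TXK] = -1/4, 2·[HVK] = -3/8
[TXK]:[HVK] = -1/4:-3/8 = 2/3

[TXK]:[HVK] = 2/3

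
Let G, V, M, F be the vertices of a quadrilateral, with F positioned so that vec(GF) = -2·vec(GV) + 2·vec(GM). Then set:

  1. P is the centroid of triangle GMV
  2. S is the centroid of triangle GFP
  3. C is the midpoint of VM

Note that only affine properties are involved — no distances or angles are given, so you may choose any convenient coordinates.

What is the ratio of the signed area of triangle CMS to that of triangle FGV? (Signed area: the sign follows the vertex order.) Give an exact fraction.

[CMS]:[FGV] = 7/36

Choose coordinates G = (0, 0), V = (1, 0), M = (0, 1), F = (-2, 2).
1. P is the centroid of triangle GMV ⇒ P = (1/3, 1/3)
2. S is the centroid of triangle GFP ⇒ S = (-5/9, 7/9)
3. C is the midpoint of VM ⇒ C = (1/2, 1/2)
2·[CMS] = 7/18, 2·[FGV] = 2
[CMS]:[FGV] = 7/18:2 = 7/36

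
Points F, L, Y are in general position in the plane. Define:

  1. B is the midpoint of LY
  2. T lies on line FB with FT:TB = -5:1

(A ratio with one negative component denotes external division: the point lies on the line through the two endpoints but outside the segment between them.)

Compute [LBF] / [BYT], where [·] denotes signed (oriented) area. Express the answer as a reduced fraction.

[LBF]:[BYT] = -4

Assign F = (0, 0), L = (1, 0), Y = (0, 1) — the answer is frame-independent, so this choice is without loss of generality.
1. B is the midpoint of LY ⇒ B = (1/2, 1/2)
2. T lies on line FB with FT:TB = -5:1 ⇒ T = (5/8, 5/8)
2·[LBF] = 1/2, 2·[BYT] = -1/8
[LBF]:[BYT] = 1/2:-1/8 = -4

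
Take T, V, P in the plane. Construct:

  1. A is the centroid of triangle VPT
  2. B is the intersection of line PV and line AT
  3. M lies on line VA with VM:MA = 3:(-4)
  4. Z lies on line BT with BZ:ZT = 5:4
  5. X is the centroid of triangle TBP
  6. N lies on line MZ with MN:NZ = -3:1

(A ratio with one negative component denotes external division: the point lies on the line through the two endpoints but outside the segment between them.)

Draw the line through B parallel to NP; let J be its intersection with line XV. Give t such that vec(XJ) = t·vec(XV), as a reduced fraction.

Set T = (0, 0), V = (1, 0), P = (0, 1); any affine frame gives the same invariant.
1. A is the centroid of triangle VPT ⇒ A = (1/3, 1/3)
2. B is the intersection of line PV and line AT ⇒ B = (1/2, 1/2)
3. M lies on line VA with VM:MA = 3:(-4) ⇒ M = (3, -1)
4. Z lies on line BT with BZ:ZT = 5:4 ⇒ Z = (2/9, 2/9)
5. X is the centroid of triangle TBP ⇒ X = (1/6, 1/2)
6. N lies on line MZ with MN:NZ = -3:1 ⇒ N = (-7/6, 5/6)
through B parallel to NP: direction (7/6, 1/6); meets XV at J = (3/13, 6/13)
J = X + t·(V−X) with t = 1/13

t = 1/13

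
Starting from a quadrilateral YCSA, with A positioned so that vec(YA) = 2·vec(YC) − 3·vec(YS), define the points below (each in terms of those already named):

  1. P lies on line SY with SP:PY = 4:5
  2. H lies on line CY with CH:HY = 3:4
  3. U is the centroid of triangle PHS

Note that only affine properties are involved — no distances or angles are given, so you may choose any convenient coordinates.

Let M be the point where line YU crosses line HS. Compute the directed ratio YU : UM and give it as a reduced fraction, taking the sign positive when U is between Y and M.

Set Y = (0, 0), C = (1, 0), S = (0, 1), A = (2, -3); any affine frame gives the same invariant.
1. P lies on line SY with SP:PY = 4:5 ⇒ P = (0, 5/9)
2. H lies on line CY with CH:HY = 3:4 ⇒ H = (4/7, 0)
3. U is the centroid of triangle PHS ⇒ U = (4/21, 14/27)
line YU meets HS at M = (36/161, 14/23)
U = Y + t·(M−Y) with t = 23/27, so YU:UM = 23/27:4/27

YU:UM = 23/4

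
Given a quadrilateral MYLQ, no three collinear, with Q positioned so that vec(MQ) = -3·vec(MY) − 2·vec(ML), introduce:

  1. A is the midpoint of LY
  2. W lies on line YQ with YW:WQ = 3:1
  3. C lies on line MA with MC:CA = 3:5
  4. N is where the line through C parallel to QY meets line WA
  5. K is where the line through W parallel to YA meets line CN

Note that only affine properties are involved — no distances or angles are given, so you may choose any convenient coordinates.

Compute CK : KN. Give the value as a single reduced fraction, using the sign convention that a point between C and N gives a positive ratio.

CK:KN = -62/57

Assign M = (0, 0), Y = (1, 0), L = (0, 1), Q = (-3, -2) — the answer is frame-independent, so this choice is without loss of generality.
1. A is the midpoint of LY ⇒ A = (1/2, 1/2)
2. W lies on line YQ with YW:WQ = 3:1 ⇒ W = (-2, -3/2)
3. C lies on line MA with MC:CA = 3:5 ⇒ C = (3/16, 3/16)
4. N is where the line through C parallel to QY meets line WA ⇒ N = (-1/48, 1/12)
5. K is where the line through W parallel to YA meets line CN ⇒ K = (-115/48, -53/48)
K = C + t·(N−C) with t = 62/5, so CK:KN = t:(1−t) = 62/5:-57/5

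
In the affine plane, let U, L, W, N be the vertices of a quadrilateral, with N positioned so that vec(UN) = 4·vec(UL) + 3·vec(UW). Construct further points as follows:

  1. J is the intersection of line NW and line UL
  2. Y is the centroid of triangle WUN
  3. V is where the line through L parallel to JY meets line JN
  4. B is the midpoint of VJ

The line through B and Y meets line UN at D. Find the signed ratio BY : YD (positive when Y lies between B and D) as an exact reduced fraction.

BY:YD = 8

Choose coordinates U = (0, 0), L = (1, 0), W = (0, 1), N = (4, 3).
1. J is the intersection of line NW and line UL ⇒ J = (-2, 0)
2. Y is the centroid of triangle WUN ⇒ Y = (4/3, 4/3)
3. V is where the line through L parallel to JY meets line JN ⇒ V = (-14, -6)
4. B is the midpoint of VJ ⇒ B = (-8, -3)
line BY meets UN at D = (5/2, 15/8)
Y = B + t·(D−B) with t = 8/9, so BY:YD = 8/9:1/9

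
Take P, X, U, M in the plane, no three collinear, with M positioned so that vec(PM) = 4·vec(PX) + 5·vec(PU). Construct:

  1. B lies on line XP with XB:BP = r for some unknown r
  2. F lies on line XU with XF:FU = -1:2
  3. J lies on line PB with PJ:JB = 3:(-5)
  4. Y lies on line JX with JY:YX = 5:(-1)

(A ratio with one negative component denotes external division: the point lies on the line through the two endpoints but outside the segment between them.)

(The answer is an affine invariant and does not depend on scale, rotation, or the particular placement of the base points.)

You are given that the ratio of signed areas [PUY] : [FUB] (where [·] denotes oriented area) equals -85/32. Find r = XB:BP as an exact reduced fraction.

r = 2/5

Set P = (0, 0), X = (1, 0), U = (0, 1), M = (4, 5); any affine frame gives the same invariant.
1. With XB:BP = r, write λ = r/(r+1) so B = X + λ·(P−X); B is affine-linear in λ
2. F lies on line XU with XF:FU = -1:2 ⇒ F = (2, -1)
3. J lies on line PB with PJ:JB = 3:(-5) ⇒ J is an affine combination of earlier points and hence also affine-linear in λ
4. Y lies on line JX with JY:YX = 5:(-1) ⇒ Y is an affine combination of earlier points and hence also affine-linear in λ
Every point depending on B is an affine combination of B and λ-independent points, so each such coordinate is linear in λ; the λ² term in each signed area is a multiple of (P−X)×(P−X) = 0, so 2·[PUY] and 2·[FUB] are each linear in λ. Evaluating at λ=0 and λ=1:
  2·[PUY] = 3/8·λ − 13/8,   2·[FUB] = 2·λ
So [PUY]:[FUB] = (3/8·λ − 13/8) / (2·λ). Setting this equal to -85/32:
  3/8·λ − 13/8 = -85/32·(2·λ)  ⇒  λ = 2/7
Then r = λ/(1−λ) = (2/7)/(5/7) = 2/5. Check: with r = 2/5, B = (5/7, 0) and [PUY]:[FUB] = -85/32 as required.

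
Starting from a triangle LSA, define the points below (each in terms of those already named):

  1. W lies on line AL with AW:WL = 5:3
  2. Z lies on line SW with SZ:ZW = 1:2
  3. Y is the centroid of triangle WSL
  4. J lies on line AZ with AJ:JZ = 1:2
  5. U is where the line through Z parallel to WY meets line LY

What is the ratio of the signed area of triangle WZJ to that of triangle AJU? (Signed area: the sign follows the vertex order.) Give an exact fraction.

Assign L = (0, 0), S = (1, 0), A = (0, 1) — the answer is frame-independent, so this choice is without loss of generality.
1. W lies on line AL with AW:WL = 5:3 ⇒ W = (0, 3/8)
2. Z lies on line SW with SZ:ZW = 1:2 ⇒ Z = (2/3, 1/8)
3. Y is the centroid of triangle WSL ⇒ Y = (1/3, 1/8)
4. J lies on line AZ with AJ:JZ = 1:2 ⇒ J = (2/9, 17/24)
5. U is where the line through Z parallel to WY meets line LY ⇒ U = (5/9, 5/24)
2·[WZJ] = 5/18, 2·[AJU] = -1/72
[WZJ]:[AJU] = 5/18:-1/72 = -20

[WZJ]:[AJU] = -20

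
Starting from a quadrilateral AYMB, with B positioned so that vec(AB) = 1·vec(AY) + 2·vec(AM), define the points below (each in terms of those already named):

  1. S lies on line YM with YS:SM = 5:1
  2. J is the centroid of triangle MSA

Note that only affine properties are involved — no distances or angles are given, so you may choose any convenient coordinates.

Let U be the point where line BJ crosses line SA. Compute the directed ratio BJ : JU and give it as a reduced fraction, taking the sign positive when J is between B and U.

BJ:JU = -10

Set A = (0, 0), Y = (1, 0), M = (0, 1), B = (1, 2); any affine frame gives the same invariant.
1. S lies on line YM with YS:SM = 5:1 ⇒ S = (1/6, 5/6)
2. J is the centroid of triangle MSA ⇒ J = (1/18, 11/18)
line BJ meets SA at U = (3/20, 3/4)
J = B + t·(U−B) with t = 10/9, so BJ:JU = 10/9:-1/9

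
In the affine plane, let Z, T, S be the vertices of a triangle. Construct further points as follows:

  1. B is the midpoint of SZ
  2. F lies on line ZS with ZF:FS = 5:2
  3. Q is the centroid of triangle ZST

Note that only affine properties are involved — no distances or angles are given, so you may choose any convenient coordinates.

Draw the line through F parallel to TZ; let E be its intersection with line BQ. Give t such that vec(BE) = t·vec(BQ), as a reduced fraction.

t = -9/7

Work in coordinates with Z = (0, 0), T = (1, 0), S = (0, 1).
1. B is the midpoint of SZ ⇒ B = (0, 1/2)
2. F lies on line ZS with ZF:FS = 5:2 ⇒ F = (0, 5/7)
3. Q is the centroid of triangle ZST ⇒ Q = (1/3, 1/3)
through F parallel to TZ: direction (-1, 0); meets BQ at E = (-3/7, 5/7)
E = B + t·(Q−B) with t = -9/7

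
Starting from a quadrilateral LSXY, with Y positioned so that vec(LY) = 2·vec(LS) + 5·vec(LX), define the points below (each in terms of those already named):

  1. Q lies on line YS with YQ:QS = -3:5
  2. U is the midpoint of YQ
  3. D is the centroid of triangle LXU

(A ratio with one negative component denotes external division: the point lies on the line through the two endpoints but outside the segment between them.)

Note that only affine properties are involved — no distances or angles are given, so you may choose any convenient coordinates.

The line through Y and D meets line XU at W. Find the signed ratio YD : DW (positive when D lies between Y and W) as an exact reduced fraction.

Work in coordinates with L = (0, 0), S = (1, 0), X = (0, 1), Y = (2, 5).
1. Q lies on line YS with YQ:QS = -3:5 ⇒ Q = (7/2, 25/2)
2. U is the midpoint of YQ ⇒ U = (11/4, 35/4)
3. D is the centroid of triangle LXU ⇒ D = (11/12, 13/4)
line YD meets XU at W = (55/86, 241/86)
D = Y + t·(W−Y) with t = 43/54, so YD:DW = 43/54:11/54

YD:DW = 43/11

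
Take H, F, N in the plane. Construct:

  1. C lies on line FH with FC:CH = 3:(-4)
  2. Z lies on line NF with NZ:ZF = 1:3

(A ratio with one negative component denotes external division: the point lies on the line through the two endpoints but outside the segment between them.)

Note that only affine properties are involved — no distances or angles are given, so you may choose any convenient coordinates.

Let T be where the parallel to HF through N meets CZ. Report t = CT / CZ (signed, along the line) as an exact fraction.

Choose coordinates H = (0, 0), F = (1, 0), N = (0, 1).
1. C lies on line FH with FC:CH = 3:(-4) ⇒ C = (4, 0)
2. Z lies on line NF with NZ:ZF = 1:3 ⇒ Z = (1/4, 3/4)
through N parallel to HF: direction (1, 0); meets CZ at T = (-1, 1)
T = C + t·(Z−C) with t = 4/3

t = 4/3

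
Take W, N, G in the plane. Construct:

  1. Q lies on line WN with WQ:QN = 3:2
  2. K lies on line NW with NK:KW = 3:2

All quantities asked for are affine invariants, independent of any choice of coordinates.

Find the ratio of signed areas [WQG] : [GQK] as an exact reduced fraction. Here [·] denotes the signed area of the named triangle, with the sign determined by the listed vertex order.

Work in coordinates with W = (0, 0), N = (1, 0), G = (0, 1).
1. Q lies on line WN with WQ:QN = 3:2 ⇒ Q = (3/5, 0)
2. K lies on line NW with NK:KW = 3:2 ⇒ K = (2/5, 0)
2·[WQG] = 3/5, 2·[GQK] = -1/5
[WQG]:[GQK] = 3/5:-1/5 = -3

[WQG]:[GQK] = -3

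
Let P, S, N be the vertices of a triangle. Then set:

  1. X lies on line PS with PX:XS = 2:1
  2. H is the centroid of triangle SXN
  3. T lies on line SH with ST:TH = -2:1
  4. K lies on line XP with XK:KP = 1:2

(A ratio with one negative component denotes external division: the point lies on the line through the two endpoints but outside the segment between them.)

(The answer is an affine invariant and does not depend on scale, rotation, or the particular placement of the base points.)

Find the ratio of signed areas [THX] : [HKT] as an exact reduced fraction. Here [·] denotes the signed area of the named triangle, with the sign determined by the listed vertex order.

[THX]:[HKT] = 3/5

Work in coordinates with P = (0, 0), S = (1, 0), N = (0, 1).
1. X lies on line PS with PX:XS = 2:1 ⇒ X = (2/3, 0)
2. H is the centroid of triangle SXN ⇒ H = (5/9, 1/3)
3. T lies on line SH with ST:TH = -2:1 ⇒ T = (1/9, 2/3)
4. K lies on line XP with XK:KP = 1:2 ⇒ K = (4/9, 0)
2·[THX] = -1/9, 2·[HKT] = -5/27
[THX]:[HKT] = -1/9:-5/27 = 3/5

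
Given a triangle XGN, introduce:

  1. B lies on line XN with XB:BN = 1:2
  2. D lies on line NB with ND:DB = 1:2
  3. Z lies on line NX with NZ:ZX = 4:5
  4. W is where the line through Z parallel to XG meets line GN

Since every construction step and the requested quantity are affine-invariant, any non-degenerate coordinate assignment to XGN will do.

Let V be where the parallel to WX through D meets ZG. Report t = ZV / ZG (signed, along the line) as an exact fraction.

t = -8/65

Work in coordinates with X = (0, 0), G = (1, 0), N = (0, 1).
1. B lies on line XN with XB:BN = 1:2 ⇒ B = (0, 1/3)
2. D lies on line NB with ND:DB = 1:2 ⇒ D = (0, 7/9)
3. Z lies on line NX with NZ:ZX = 4:5 ⇒ Z = (0, 5/9)
4. W is where the line through Z parallel to XG meets line GN ⇒ W = (4/9, 5/9)
through D parallel to WX: direction (-4/9, -5/9); meets ZG at V = (-8/65, 73/117)
V = Z + t·(G−Z) with t = -8/65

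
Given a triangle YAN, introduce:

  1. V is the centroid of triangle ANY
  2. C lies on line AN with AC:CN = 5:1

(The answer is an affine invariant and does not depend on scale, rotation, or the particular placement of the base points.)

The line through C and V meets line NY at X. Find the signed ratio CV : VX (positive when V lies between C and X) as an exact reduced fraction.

Set Y = (0, 0), A = (1, 0), N = (0, 1); any affine frame gives the same invariant.
1. V is the centroid of triangle ANY ⇒ V = (1/3, 1/3)
2. C lies on line AN with AC:CN = 5:1 ⇒ C = (1/6, 5/6)
line CV meets NY at X = (0, 4/3)
V = C + t·(X−C) with t = -1, so CV:VX = -1:2

CV:VX = -1/2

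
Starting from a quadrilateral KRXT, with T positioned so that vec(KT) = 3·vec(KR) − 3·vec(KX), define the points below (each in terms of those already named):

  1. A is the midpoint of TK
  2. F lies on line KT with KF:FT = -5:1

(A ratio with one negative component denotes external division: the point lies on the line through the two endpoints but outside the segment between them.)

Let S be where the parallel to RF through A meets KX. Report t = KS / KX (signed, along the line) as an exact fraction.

t = 6/11

Assign K = (0, 0), R = (1, 0), X = (0, 1), T = (3, -3) — the answer is frame-independent, so this choice is without loss of generality.
1. A is the midpoint of TK ⇒ A = (3/2, -3/2)
2. F lies on line KT with KF:FT = -5:1 ⇒ F = (15/4, -15/4)
through A parallel to RF: direction (11/4, -15/4); meets KX at S = (0, 6/11)
S = K + t·(X−K) with t = 6/11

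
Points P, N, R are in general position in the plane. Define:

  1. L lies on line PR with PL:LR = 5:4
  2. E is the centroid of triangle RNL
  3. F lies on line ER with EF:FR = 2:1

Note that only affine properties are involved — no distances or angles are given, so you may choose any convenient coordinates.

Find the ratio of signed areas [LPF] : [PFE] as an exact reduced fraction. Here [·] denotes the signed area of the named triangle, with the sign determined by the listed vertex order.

[LPF]:[PFE] = -5/18

Set P = (0, 0), N = (1, 0), R = (0, 1); any affine frame gives the same invariant.
1. L lies on line PR with PL:LR = 5:4 ⇒ L = (0, 5/9)
2. E is the centroid of triangle RNL ⇒ E = (1/3, 14/27)
3. F lies on line ER with EF:FR = 2:1 ⇒ F = (1/9, 68/81)
2·[LPF] = 5/81, 2·[PFE] = -2/9
[LPF]:[PFE] = 5/81:-2/9 = -5/18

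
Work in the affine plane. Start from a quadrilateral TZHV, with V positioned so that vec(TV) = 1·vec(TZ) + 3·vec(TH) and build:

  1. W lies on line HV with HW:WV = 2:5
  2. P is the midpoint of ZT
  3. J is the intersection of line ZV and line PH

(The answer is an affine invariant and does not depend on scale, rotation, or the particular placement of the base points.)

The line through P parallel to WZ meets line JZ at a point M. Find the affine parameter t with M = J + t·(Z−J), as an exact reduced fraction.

t = -1/10

Work in coordinates with T = (0, 0), Z = (1, 0), H = (0, 1), V = (1, 3).
1. W lies on line HV with HW:WV = 2:5 ⇒ W = (2/7, 11/7)
2. P is the midpoint of ZT ⇒ P = (1/2, 0)
3. J is the intersection of line ZV and line PH ⇒ J = (1, -1)
through P parallel to WZ: direction (5/7, -11/7); meets JZ at M = (1, -11/10)
M = J + t·(Z−J) with t = -1/10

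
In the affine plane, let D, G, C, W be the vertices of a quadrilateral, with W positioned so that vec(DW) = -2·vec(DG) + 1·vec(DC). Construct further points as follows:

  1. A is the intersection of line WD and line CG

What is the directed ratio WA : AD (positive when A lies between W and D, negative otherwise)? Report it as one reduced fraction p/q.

WA:AD = -2

Choose coordinates D = (0, 0), G = (1, 0), C = (0, 1), W = (-2, 1).
1. A is the intersection of line WD and line CG ⇒ A = (2, -1)
A = W + t·(D−W) with t = 2, so WA:AD = t:(1−t) = 2:-1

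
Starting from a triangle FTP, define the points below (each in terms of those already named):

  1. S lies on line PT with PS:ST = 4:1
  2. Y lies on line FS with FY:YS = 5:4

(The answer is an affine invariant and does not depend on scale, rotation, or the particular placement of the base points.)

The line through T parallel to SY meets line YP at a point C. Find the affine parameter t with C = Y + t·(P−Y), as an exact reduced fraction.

t = -1/4

Work in coordinates with F = (0, 0), T = (1, 0), P = (0, 1).
1. S lies on line PT with PS:ST = 4:1 ⇒ S = (4/5, 1/5)
2. Y lies on line FS with FY:YS = 5:4 ⇒ Y = (4/9, 1/9)
through T parallel to SY: direction (-16/45, -4/45); meets YP at C = (5/9, -1/9)
C = Y + t·(P−Y) with t = -1/4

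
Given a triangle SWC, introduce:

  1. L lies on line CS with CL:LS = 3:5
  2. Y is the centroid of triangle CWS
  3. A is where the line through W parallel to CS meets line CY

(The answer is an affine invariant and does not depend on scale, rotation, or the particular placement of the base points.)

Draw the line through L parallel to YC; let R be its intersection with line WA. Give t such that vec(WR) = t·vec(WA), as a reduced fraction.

t = 11/8

Assign S = (0, 0), W = (1, 0), C = (0, 1) — the answer is frame-independent, so this choice is without loss of generality.
1. L lies on line CS with CL:LS = 3:5 ⇒ L = (0, 5/8)
2. Y is the centroid of triangle CWS ⇒ Y = (1/3, 1/3)
3. A is where the line through W parallel to CS meets line CY ⇒ A = (1, -1)
through L parallel to YC: direction (-1/3, 2/3); meets WA at R = (1, -11/8)
R = W + t·(A−W) with t = 11/8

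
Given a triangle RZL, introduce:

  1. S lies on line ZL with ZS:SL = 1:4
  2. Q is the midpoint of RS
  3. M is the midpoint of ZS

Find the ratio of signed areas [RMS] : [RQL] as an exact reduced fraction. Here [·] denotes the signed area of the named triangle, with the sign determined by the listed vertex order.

Choose coordinates R = (0, 0), Z = (1, 0), L = (0, 1).
1. S lies on line ZL with ZS:SL = 1:4 ⇒ S = (4/5, 1/5)
2. Q is the midpoint of RS ⇒ Q = (2/5, 1/10)
3. M is the midpoint of ZS ⇒ M = (9/10, 1/10)
2·[RMS] = 1/10, 2·[RQL] = 2/5
[RMS]:[RQL] = 1/10:2/5 = 1/4

[RMS]:[RQL] = 1/4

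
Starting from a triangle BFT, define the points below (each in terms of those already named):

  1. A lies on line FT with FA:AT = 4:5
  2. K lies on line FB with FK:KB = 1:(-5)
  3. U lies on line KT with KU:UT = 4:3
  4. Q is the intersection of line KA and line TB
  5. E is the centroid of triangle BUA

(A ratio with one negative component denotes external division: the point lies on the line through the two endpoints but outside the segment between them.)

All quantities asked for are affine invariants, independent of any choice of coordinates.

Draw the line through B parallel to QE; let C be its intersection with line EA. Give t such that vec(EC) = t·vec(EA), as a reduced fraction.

Work in coordinates with B = (0, 0), F = (1, 0), T = (0, 1).
1. A lies on line FT with FA:AT = 4:5 ⇒ A = (5/9, 4/9)
2. K lies on line FB with FK:KB = 1:(-5) ⇒ K = (5/4, 0)
3. U lies on line KT with KU:UT = 4:3 ⇒ U = (15/28, 4/7)
4. Q is the intersection of line KA and line TB ⇒ Q = (0, 4/5)
5. E is the centroid of triangle BUA ⇒ E = (275/756, 64/189)
through B parallel to QE: direction (275/756, -436/945); meets EA at C = (-1375/18144, 109/1134)
C = E + t·(A−E) with t = -55/24

t = -55/24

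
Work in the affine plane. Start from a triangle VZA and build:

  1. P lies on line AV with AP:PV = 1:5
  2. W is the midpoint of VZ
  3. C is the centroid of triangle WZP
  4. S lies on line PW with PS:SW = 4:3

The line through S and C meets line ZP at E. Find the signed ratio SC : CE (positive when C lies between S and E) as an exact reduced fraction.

Assign V = (0, 0), Z = (1, 0), A = (0, 1) — the answer is frame-independent, so this choice is without loss of generality.
1. P lies on line AV with AP:PV = 1:5 ⇒ P = (0, 5/6)
2. W is the midpoint of VZ ⇒ W = (1/2, 0)
3. C is the centroid of triangle WZP ⇒ C = (1/2, 5/18)
4. S lies on line PW with PS:SW = 4:3 ⇒ S = (2/7, 5/14)
line SC meets ZP at E = (4/5, 1/6)
C = S + t·(E−S) with t = 5/12, so SC:CE = 5/12:7/12

SC:CE = 5/7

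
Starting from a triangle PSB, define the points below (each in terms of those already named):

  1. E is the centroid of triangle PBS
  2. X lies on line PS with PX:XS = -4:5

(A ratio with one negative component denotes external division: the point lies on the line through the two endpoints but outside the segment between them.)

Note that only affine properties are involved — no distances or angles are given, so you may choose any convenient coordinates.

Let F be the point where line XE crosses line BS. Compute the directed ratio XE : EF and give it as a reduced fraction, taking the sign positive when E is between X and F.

Work in coordinates with P = (0, 0), S = (1, 0), B = (0, 1).
1. E is the centroid of triangle PBS ⇒ E = (1/3, 1/3)
2. X lies on line PS with PX:XS = -4:5 ⇒ X = (-4, 0)
line XE meets BS at F = (9/14, 5/14)
E = X + t·(F−X) with t = 14/15, so XE:EF = 14/15:1/15

XE:EF = 14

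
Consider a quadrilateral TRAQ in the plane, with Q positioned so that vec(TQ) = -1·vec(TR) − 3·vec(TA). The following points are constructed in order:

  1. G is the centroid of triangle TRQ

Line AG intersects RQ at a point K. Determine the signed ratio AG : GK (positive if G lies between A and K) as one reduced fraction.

AG:GK = 4

Work in coordinates with T = (0, 0), R = (1, 0), A = (0, 1), Q = (-1, -3).
1. G is the centroid of triangle TRQ ⇒ G = (0, -1)
line AG meets RQ at K = (0, -3/2)
G = A + t·(K−A) with t = 4/5, so AG:GK = 4/5:1/5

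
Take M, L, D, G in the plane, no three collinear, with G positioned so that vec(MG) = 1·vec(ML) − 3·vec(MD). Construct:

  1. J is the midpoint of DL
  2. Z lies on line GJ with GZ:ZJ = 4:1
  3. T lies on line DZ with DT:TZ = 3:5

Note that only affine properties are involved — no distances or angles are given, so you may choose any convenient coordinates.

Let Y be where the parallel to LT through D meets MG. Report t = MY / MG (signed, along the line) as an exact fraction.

Choose coordinates M = (0, 0), L = (1, 0), D = (0, 1), G = (1, -3).
1. J is the midpoint of DL ⇒ J = (1/2, 1/2)
2. Z lies on line GJ with GZ:ZJ = 4:1 ⇒ Z = (3/5, -1/5)
3. T lies on line DZ with DT:TZ = 3:5 ⇒ T = (9/40, 11/20)
through D parallel to LT: direction (-31/40, 11/20); meets MG at Y = (-31/71, 93/71)
Y = M + t·(G−M) with t = -31/71

t = -31/71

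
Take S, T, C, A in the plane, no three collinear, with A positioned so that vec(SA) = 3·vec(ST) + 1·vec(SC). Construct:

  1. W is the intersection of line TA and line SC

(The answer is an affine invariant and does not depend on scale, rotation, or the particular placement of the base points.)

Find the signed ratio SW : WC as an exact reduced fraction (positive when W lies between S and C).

SW:WC = -1/3

Choose coordinates S = (0, 0), T = (1, 0), C = (0, 1), A = (3, 1).
1. W is the intersection of line TA and line SC ⇒ W = (0, -1/2)
W = S + t·(C−S) with t = -1/2, so SW:WC = t:(1−t) = -1/2:3/2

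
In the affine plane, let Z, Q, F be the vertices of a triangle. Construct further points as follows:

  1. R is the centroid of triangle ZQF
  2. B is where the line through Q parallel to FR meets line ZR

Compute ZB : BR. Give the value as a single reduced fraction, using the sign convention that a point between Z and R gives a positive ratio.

ZB:BR = -2

Work in coordinates with Z = (0, 0), Q = (1, 0), F = (0, 1).
1. R is the centroid of triangle ZQF ⇒ R = (1/3, 1/3)
2. B is where the line through Q parallel to FR meets line ZR ⇒ B = (2/3, 2/3)
B = Z + t·(R−Z) with t = 2, so ZB:BR = t:(1−t) = 2:-1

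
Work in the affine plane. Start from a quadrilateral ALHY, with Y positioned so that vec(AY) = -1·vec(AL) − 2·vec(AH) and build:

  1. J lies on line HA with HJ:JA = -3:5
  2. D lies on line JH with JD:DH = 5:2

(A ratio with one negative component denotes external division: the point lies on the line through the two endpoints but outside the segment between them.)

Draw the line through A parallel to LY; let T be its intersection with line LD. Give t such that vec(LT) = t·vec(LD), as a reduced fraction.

Choose coordinates A = (0, 0), L = (1, 0), H = (0, 1), Y = (-1, -2).
1. J lies on line HA with HJ:JA = -3:5 ⇒ J = (0, 5/2)
2. D lies on line JH with JD:DH = 5:2 ⇒ D = (0, 10/7)
through A parallel to LY: direction (-2, -2); meets LD at T = (10/17, 10/17)
T = L + t·(D−L) with t = 7/17

t = 7/17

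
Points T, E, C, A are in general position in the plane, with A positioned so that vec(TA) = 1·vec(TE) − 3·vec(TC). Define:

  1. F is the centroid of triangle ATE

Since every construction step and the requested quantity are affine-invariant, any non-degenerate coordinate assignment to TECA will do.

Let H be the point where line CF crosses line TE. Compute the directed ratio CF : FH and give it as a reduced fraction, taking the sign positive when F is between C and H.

CF:FH = -2

Work in coordinates with T = (0, 0), E = (1, 0), C = (0, 1), A = (1, -3).
1. F is the centroid of triangle ATE ⇒ F = (2/3, -1)
line CF meets TE at H = (1/3, 0)
F = C + t·(H−C) with t = 2, so CF:FH = 2:-1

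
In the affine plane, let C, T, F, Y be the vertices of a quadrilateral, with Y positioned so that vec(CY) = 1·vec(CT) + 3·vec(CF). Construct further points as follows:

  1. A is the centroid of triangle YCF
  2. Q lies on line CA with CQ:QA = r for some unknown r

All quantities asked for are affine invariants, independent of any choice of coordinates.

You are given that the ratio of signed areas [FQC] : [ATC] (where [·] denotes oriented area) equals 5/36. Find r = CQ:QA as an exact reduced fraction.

Assign C = (0, 0), T = (1, 0), F = (0, 1), Y = (1, 3) — the answer is frame-independent, so this choice is without loss of generality.
1. A is the centroid of triangle YCF ⇒ A = (1/3, 4/3)
2. With CQ:QA = r, write λ = r/(r+1) so Q = C + λ·(A−C); Q is affine-linear in λ
Every point depending on Q is an affine combination of Q and λ-independent points, so each such coordinate is linear in λ; the λ² term in each signed area is a multiple of (A−C)×(A−C) = 0, so 2·[FQC] and 2·[ATC] are each linear in λ. Evaluating at λ=0 and λ=1:
  2·[FQC] = -1/3·λ,   2·[ATC] = -4/3
So [FQC]:[ATC] = (-1/3·λ) / (-4/3). Setting this equal to 5/36:
  -1/3·λ = 5/36·(-4/3)  ⇒  λ = 5/9
Then r = λ/(1−λ) = (5/9)/(4/9) = 5/4. Check: with r = 5/4, Q = (5/27, 20/27) and [FQC]:[ATC] = 5/36 as required.

r = 5/4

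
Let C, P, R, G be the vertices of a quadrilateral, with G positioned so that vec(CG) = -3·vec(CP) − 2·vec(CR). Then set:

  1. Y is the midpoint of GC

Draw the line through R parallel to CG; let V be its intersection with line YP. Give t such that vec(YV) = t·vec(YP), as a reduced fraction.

t = -3/2

Assign C = (0, 0), P = (1, 0), R = (0, 1), G = (-3, -2) — the answer is frame-independent, so this choice is without loss of generality.
1. Y is the midpoint of GC ⇒ Y = (-3/2, -1)
through R parallel to CG: direction (-3, -2); meets YP at V = (-21/4, -5/2)
V = Y + t·(P−Y) with t = -3/2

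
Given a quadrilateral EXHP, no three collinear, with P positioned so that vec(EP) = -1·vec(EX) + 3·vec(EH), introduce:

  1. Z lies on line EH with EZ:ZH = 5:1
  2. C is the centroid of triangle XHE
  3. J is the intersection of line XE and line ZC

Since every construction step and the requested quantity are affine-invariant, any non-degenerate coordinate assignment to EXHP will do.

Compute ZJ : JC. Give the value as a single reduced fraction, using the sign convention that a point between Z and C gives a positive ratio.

Assign E = (0, 0), X = (1, 0), H = (0, 1), P = (-1, 3) — the answer is frame-independent, so this choice is without loss of generality.
1. Z lies on line EH with EZ:ZH = 5:1 ⇒ Z = (0, 5/6)
2. C is the centroid of triangle XHE ⇒ C = (1/3, 1/3)
3. J is the intersection of line XE and line ZC ⇒ J = (5/9, 0)
J = Z + t·(C−Z) with t = 5/3, so ZJ:JC = t:(1−t) = 5/3:-2/3

ZJ:JC = -5/2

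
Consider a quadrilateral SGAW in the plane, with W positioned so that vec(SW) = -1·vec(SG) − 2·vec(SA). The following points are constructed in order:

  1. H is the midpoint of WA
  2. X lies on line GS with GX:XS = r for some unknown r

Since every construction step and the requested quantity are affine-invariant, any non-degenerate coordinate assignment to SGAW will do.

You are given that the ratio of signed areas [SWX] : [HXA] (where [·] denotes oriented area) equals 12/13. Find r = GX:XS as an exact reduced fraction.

Set S = (0, 0), G = (1, 0), A = (0, 1), W = (-1, -2); any affine frame gives the same invariant.
1. H is the midpoint of WA ⇒ H = (-1/2, -1/2)
2. With GX:XS = r, write λ = r/(r+1) so X = G + λ·(S−G); X is affine-linear in λ
Every point depending on X is an affine combination of X and λ-independent points, so each such coordinate is linear in λ; the λ² term in each signed area is a multiple of (S−G)×(S−G) = 0, so 2·[SWX] and 2·[HXA] are each linear in λ. Evaluating at λ=0 and λ=1:
  2·[SWX] = -2·λ + 2,   2·[HXA] = -3/2·λ + 2
So [SWX]:[HXA] = (-2·λ + 2) / (-3/2·λ + 2). Setting this equal to 12/13:
  -2·λ + 2 = 12/13·(-3/2·λ + 2)  ⇒  λ = 1/4
Then r = λ/(1−λ) = (1/4)/(3/4) = 1/3. Check: with r = 1/3, X = (3/4, 0) and [SWX]:[HXA] = 12/13 as required.

r = 1/3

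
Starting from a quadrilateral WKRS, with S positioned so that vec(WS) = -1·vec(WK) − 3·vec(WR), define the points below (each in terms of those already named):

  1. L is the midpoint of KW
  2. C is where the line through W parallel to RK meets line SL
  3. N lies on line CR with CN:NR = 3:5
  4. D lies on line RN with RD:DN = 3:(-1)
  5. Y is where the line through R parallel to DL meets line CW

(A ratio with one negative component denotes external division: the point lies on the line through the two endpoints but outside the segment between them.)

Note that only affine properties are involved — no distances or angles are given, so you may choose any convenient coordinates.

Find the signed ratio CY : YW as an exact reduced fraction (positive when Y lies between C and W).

CY:YW = -16/9

Set W = (0, 0), K = (1, 0), R = (0, 1), S = (-1, -3); any affine frame gives the same invariant.
1. L is the midpoint of KW ⇒ L = (1/2, 0)
2. C is where the line through W parallel to RK meets line SL ⇒ C = (1/3, -1/3)
3. N lies on line CR with CN:NR = 3:5 ⇒ N = (5/24, 1/6)
4. D lies on line RN with RD:DN = 3:(-1) ⇒ D = (5/16, -1/4)
5. Y is where the line through R parallel to DL meets line CW ⇒ Y = (-3/7, 3/7)
Y = C + t·(W−C) with t = 16/7, so CY:YW = t:(1−t) = 16/7:-9/7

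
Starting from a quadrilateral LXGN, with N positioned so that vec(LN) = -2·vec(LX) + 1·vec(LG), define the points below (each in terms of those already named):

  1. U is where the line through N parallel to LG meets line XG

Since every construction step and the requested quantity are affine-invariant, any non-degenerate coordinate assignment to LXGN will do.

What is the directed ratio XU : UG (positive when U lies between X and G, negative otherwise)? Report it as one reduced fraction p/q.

XU:UG = -3/2

Choose coordinates L = (0, 0), X = (1, 0), G = (0, 1), N = (-2, 1).
1. U is where the line through N parallel to LG meets line XG ⇒ U = (-2, 3)
U = X + t·(G−X) with t = 3, so XU:UG = t:(1−t) = 3:-2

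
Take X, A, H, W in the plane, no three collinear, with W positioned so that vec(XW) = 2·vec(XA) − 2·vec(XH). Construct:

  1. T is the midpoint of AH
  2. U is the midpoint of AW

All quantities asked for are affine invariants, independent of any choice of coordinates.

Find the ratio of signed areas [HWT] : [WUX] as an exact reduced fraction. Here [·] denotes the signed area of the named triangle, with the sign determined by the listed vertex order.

[HWT]:[WUX] = 1/2

Set X = (0, 0), A = (1, 0), H = (0, 1), W = (2, -2); any affine frame gives the same invariant.
1. T is the midpoint of AH ⇒ T = (1/2, 1/2)
2. U is the midpoint of AW ⇒ U = (3/2, -1)
2·[HWT] = 1/2, 2·[WUX] = 1
[HWT]:[WUX] = 1/2:1 = 1/2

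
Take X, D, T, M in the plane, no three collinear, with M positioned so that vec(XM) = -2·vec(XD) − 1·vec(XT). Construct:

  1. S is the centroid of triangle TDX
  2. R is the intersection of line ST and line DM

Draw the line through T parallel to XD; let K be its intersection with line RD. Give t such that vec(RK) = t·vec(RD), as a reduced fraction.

Work in coordinates with X = (0, 0), D = (1, 0), T = (0, 1), M = (-2, -1).
1. S is the centroid of triangle TDX ⇒ S = (1/3, 1/3)
2. R is the intersection of line ST and line DM ⇒ R = (4/7, -1/7)
through T parallel to XD: direction (1, 0); meets RD at K = (4, 1)
K = R + t·(D−R) with t = 8

t = 8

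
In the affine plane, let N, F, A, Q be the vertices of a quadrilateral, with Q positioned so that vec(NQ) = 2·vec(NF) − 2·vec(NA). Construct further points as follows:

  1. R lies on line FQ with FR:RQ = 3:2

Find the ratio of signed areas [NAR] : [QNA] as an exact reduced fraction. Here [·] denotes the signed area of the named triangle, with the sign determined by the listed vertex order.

[NAR]:[QNA] = 4/5

Assign N = (0, 0), F = (1, 0), A = (0, 1), Q = (2, -2) — the answer is frame-independent, so this choice is without loss of generality.
1. R lies on line FQ with FR:RQ = 3:2 ⇒ R = (8/5, -6/5)
2·[NAR] = -8/5, 2·[QNA] = -2
[NAR]:[QNA] = -8/5:-2 = 4/5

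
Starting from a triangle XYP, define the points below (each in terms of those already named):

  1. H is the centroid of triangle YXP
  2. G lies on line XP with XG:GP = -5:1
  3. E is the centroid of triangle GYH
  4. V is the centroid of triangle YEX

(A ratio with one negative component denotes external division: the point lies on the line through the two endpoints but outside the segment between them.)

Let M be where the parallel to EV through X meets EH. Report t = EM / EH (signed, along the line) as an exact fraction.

Choose coordinates X = (0, 0), Y = (1, 0), P = (0, 1).
1. H is the centroid of triangle YXP ⇒ H = (1/3, 1/3)
2. G lies on line XP with XG:GP = -5:1 ⇒ G = (0, 5/4)
3. E is the centroid of triangle GYH ⇒ E = (4/9, 19/36)
4. V is the centroid of triangle YEX ⇒ V = (13/27, 19/108)
through X parallel to EV: direction (1/27, -19/54); meets EH at M = (1/45, -19/90)
M = E + t·(H−E) with t = 19/5

t = 19/5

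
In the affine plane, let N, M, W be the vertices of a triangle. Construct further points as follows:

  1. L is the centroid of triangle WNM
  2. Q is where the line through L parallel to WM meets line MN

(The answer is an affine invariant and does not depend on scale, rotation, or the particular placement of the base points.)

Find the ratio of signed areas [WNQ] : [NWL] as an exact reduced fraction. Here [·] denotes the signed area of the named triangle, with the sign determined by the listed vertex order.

[WNQ]:[NWL] = -2

Choose coordinates N = (0, 0), M = (1, 0), W = (0, 1).
1. L is the centroid of triangle WNM ⇒ L = (1/3, 1/3)
2. Q is where the line through L parallel to WM meets line MN ⇒ Q = (2/3, 0)
2·[WNQ] = 2/3, 2·[NWL] = -1/3
[WNQ]:[NWL] = 2/3:-1/3 = -2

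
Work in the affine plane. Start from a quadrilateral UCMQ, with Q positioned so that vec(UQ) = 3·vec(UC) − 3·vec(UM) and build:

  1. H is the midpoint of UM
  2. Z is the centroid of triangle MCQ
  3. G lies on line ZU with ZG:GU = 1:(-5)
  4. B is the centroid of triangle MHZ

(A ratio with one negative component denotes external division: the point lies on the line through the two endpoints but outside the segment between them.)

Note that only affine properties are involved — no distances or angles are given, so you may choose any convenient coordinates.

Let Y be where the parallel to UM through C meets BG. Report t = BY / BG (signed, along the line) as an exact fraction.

Assign U = (0, 0), C = (1, 0), M = (0, 1), Q = (3, -3) — the answer is frame-independent, so this choice is without loss of generality.
1. H is the midpoint of UM ⇒ H = (0, 1/2)
2. Z is the centroid of triangle MCQ ⇒ Z = (4/3, -2/3)
3. G lies on line ZU with ZG:GU = 1:(-5) ⇒ G = (5/3, -5/6)
4. B is the centroid of triangle MHZ ⇒ B = (4/9, 5/18)
through C parallel to UM: direction (0, 1); meets BG at Y = (1, -5/22)
Y = B + t·(G−B) with t = 5/11

t = 5/11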